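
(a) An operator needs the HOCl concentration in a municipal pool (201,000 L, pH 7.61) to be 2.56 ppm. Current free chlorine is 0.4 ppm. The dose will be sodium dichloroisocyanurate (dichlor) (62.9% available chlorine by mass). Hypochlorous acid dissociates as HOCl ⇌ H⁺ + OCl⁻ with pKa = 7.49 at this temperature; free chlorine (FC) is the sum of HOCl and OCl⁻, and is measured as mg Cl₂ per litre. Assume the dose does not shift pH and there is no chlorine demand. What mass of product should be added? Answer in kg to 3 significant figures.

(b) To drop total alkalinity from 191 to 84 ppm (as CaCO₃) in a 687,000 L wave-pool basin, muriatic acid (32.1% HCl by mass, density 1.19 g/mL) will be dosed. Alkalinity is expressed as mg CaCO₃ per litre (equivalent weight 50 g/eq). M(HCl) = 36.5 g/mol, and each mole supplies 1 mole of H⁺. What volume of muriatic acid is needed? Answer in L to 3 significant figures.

(a) 1.77 kg; (b) 140 L

(a) [OCl⁻]/[HOCl] = 10^(pH − pKa) = 10^(7.61 − 7.49) = 1.318; fraction as HOCl = 1/(1 + 1.318) = 0.4314.
(a) Free chlorine required for 2.56 ppm HOCl: 2.56 / 0.4314 = 5.935 ppm.
(a) FC to add: 5.935 − 0.4 = 5.535 mg/L as Cl₂.
(a) Cl₂ equivalent: 5.535 mg/L × 201,000 L = 1112 g.
(a) Product at 62.9% available Cl: 1112 / 0.629 = 1769 g.

(b) Alkalinity to neutralize: (191 − 84) = 107 mg/L as CaCO₃ × 687,000 L = 73,510 g as CaCO₃.
(b) Equivalents of H⁺ required: 73,510 ÷ 50 g/eq = 1470 eq = 1470 mol HCl.
(b) Mass of HCl: 1470 × 36.5 = 53,660 g.
(b) Mass of 32.1% solution: 53,660 / 0.321 = 167,200 g.
(b) Volume: 167,200 g ÷ 1.19 g/mL = 140,500 mL.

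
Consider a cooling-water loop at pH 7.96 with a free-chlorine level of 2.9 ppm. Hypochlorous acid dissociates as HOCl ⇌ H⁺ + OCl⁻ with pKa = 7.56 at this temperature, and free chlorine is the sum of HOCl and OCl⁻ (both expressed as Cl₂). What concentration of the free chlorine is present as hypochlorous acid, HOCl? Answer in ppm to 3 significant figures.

0.826 ppm

[OCl⁻]/[HOCl] = 10^(pH − pKa) = 10^(7.96 − 7.56) = 10^0.40 = 2.512.
Fraction as HOCl = 1 / (1 + 2.512) = 0.2847.
HOCl = 0.2847 × 2.9 ppm = 0.8258 ppm.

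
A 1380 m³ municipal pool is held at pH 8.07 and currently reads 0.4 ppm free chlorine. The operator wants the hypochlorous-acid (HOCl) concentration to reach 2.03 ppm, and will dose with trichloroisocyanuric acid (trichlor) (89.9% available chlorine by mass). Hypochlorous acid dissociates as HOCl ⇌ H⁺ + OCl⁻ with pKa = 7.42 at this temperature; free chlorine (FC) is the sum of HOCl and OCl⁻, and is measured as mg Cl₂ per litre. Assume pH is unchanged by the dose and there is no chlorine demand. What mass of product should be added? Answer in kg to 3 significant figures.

16.4 kg

Volume: 1380 m³ = 1,380,000 L.
[OCl⁻]/[HOCl] = 10^(pH − pKa) = 10^(8.07 − 7.42) = 4.467; fraction as HOCl = 1/(1 + 4.467) = 0.1829.
Free chlorine required for 2.03 ppm HOCl: 2.03 / 0.1829 = 11.1 ppm.
FC to add: 11.1 − 0.4 = 10.7 mg/L as Cl₂.
Cl₂ equivalent: 10.7 mg/L × 1,380,000 L = 14,760 g.
Product at 89.9% available Cl: 14,760 / 0.899 = 16,420 g.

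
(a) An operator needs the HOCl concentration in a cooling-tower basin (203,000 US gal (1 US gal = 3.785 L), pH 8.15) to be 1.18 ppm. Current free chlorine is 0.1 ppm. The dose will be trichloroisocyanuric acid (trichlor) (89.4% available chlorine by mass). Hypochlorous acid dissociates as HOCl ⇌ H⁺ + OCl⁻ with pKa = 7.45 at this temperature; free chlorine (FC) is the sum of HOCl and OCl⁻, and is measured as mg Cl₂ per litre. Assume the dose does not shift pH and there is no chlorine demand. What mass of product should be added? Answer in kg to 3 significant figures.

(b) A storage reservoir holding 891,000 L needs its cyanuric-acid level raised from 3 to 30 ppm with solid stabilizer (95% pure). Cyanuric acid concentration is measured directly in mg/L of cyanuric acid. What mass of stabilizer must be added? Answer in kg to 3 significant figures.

(a) 6.01 kg; (b) 25.3 kg

(a) Volume: 203,000 US gal × 3.785 L/gal = 768,355 L.
(a) [OCl⁻]/[HOCl] = 10^(pH − pKa) = 10^(8.15 − 7.45) = 5.012; fraction as HOCl = 1/(1 + 5.012) = 0.1663.
(a) Free chlorine required for 1.18 ppm HOCl: 1.18 / 0.1663 = 7.094 ppm.
(a) FC to add: 7.094 − 0.1 = 6.994 mg/L as Cl₂.
(a) Cl₂ equivalent: 6.994 mg/L × 768,355 L = 5374 g.
(a) Product at 89.4% available Cl: 5374 / 0.894 = 6011 g.

(b) CYA to add: (30 − 3) = 27 mg/L × 891,000 L = 24,060 g cyanuric acid.
(b) At 95% purity: 24,060 / 0.95 = 25,320 g product.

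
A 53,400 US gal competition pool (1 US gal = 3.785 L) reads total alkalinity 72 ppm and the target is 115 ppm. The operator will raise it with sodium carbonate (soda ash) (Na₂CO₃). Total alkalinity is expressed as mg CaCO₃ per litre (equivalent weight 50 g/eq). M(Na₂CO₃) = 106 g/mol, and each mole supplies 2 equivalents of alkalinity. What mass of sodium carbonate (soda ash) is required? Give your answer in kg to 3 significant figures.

Volume: 53,400 US gal × 3.785 L/gal = 202,119 L.
Alkalinity to add: (115 − 72) = 43 mg/L as CaCO₃ × 202,119 L = 8691 g as CaCO₃.
Equivalents: 8691 g ÷ 50 g/eq = 173.8 eq.
Each mole of Na₂CO₃ supplies 2 eq, so 173.8 / 2 = 86.91 mol.
Mass: 86.91 mol × 106 g/mol = 9213 g.

9.21 kg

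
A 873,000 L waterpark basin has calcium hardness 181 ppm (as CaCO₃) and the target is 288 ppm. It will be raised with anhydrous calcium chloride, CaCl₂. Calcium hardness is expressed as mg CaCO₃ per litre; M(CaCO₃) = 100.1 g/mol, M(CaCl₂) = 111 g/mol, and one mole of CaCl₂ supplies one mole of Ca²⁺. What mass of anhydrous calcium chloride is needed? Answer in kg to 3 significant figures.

Hardness to add: (288 − 181) = 107 mg/L as CaCO₃ × 873,000 L = 93,410 g as CaCO₃.
Moles of Ca²⁺ (1 mol Ca²⁺ ≡ 1 mol CaCO₃): 93,410 / 100.1 g/mol = 933.2 mol.
Mass of CaCl₂: 933.2 × 111 = 103,600 g.

104 kg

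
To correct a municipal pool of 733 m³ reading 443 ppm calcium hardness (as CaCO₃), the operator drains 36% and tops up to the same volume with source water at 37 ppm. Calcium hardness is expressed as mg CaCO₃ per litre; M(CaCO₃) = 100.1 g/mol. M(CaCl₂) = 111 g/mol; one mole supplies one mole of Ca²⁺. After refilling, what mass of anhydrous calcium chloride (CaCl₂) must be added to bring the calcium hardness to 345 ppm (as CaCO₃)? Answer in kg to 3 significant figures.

Volume: 733 m³ = 733,000 L.
After draining 36% and refilling: 443 × 0.64 + 37 × 0.36 = 296.84 ppm.
Deficit to target: 345 − 296.84 = 48.16 mg/L.
As CaCO₃: 48.16 mg/L × 733,000 L = 35,300 g; ÷ 100.1 = 352.7 mol Ca²⁺.
Mass: 352.7 × 111 = 39,150 g.

39.1 kg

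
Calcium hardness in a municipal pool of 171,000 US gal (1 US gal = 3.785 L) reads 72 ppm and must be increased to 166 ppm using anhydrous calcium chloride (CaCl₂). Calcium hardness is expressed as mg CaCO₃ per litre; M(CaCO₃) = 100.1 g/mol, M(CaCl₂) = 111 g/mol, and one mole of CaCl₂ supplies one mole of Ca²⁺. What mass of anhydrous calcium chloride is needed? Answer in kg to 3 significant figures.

67.5 kg

Volume: 171,000 US gal × 3.785 L/gal = 647,235 L.
Hardness to add: (166 − 72) = 94 mg/L as CaCO₃ × 647,235 L = 60,840 g as CaCO₃.
Moles of Ca²⁺ (1 mol Ca²⁺ ≡ 1 mol CaCO₃): 60,840 / 100.1 g/mol = 607.8 mol.
Mass of CaCl₂: 607.8 × 111 = 67,470 g.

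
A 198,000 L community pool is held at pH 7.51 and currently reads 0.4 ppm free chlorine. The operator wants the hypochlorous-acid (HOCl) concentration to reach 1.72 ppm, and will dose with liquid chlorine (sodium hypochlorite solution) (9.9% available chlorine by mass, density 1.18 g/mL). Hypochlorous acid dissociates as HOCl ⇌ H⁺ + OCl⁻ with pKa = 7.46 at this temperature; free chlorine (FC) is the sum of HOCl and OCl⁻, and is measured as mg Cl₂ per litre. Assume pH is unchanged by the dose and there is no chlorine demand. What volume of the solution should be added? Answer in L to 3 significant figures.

5.51 L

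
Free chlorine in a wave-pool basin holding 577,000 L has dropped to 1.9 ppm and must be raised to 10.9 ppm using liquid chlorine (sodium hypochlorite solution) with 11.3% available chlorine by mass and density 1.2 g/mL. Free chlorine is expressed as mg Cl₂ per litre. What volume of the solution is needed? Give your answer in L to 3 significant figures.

38.3 L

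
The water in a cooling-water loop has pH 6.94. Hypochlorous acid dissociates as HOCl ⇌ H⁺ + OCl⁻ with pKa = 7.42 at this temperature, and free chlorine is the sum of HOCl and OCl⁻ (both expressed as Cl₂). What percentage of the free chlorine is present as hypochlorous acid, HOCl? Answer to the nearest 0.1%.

75.1%

[OCl⁻]/[HOCl] = 10^(pH − pKa) = 10^(6.94 − 7.42) = 10^-0.48 = 0.3311.
Fraction as HOCl = 1 / (1 + 0.3311) = 0.7512.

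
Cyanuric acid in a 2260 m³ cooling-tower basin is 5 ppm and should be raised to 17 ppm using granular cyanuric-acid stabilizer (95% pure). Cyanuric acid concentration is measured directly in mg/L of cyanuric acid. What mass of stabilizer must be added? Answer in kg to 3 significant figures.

28.5 kg

Volume: 2260 m³ = 2,260,000 L.
CYA to add: (17 − 5) = 12 mg/L × 2,260,000 L = 27,120 g cyanuric acid.
At 95% purity: 27,120 / 0.95 = 28,550 g product.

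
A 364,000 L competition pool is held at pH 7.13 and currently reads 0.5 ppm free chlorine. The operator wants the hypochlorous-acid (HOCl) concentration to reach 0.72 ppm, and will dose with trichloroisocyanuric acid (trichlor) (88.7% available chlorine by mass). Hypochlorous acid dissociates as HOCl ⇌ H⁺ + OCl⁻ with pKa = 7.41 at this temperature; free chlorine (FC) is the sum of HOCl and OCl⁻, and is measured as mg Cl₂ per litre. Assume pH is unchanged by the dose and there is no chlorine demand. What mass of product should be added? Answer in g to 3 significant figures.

245 g

[OCl⁻]/[HOCl] = 10^(pH − pKa) = 10^(7.13 − 7.41) = 0.5248; fraction as HOCl = 1/(1 + 0.5248) = 0.6558.
Free chlorine required for 0.72 ppm HOCl: 0.72 / 0.6558 = 1.098 ppm.
FC to add: 1.098 − 0.5 = 0.5979 mg/L as Cl₂.
Cl₂ equivalent: 0.5979 mg/L × 364,000 L = 217.6 g.
Product at 88.7% available Cl: 217.6 / 0.887 = 245.3 g.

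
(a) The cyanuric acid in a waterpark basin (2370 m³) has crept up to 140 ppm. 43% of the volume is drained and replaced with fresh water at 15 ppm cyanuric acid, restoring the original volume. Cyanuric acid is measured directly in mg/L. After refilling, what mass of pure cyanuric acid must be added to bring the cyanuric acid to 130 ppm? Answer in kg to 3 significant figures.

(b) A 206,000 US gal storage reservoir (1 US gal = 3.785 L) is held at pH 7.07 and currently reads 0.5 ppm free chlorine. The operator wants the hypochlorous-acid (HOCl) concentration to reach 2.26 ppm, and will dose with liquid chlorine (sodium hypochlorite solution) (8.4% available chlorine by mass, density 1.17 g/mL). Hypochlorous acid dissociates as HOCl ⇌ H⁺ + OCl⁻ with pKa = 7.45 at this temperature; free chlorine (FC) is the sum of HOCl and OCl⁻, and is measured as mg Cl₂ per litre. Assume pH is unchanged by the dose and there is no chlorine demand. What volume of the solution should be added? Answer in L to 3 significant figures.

(a) Volume: 2370 m³ = 2,370,000 L.
(a) After draining 43% and refilling: 140 × 0.57 + 15 × 0.43 = 86.25 ppm.
(a) Deficit to target: 130 − 86.25 = 43.75 mg/L.
(a) Mass: 43.75 mg/L × 2,370,000 L = 103,700 g cyanuric acid.

(b) Volume: 206,000 US gal × 3.785 L/gal = 779,710 L.
(b) [OCl⁻]/[HOCl] = 10^(pH − pKa) = 10^(7.07 − 7.45) = 0.4169; fraction as HOCl = 1/(1 + 0.4169) = 0.7058.
(b) Free chlorine required for 2.26 ppm HOCl: 2.26 / 0.7058 = 3.202 ppm.
(b) FC to add: 3.202 − 0.5 = 2.702 mg/L as Cl₂.
(b) Cl₂ equivalent: 2.702 mg/L × 779,710 L = 2107 g.
(b) Product at 8.4% available Cl: 2107 / 0.084 = 25,080 g.
(b) Volume: 25,080 g ÷ 1.17 g/mL = 21,440 mL.

(a) 104 kg; (b) 21.4 L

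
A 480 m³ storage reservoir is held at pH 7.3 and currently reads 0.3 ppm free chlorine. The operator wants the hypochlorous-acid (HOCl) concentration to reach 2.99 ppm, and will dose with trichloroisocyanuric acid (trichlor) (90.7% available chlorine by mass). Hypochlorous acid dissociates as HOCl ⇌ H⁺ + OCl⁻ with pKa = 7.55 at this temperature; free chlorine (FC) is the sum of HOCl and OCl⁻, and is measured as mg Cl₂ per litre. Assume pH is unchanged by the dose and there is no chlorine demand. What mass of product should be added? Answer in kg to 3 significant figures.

2.31 kg

Volume: 480 m³ = 480,000 L.
[OCl⁻]/[HOCl] = 10^(pH − pKa) = 10^(7.3 − 7.55) = 0.5623; fraction as HOCl = 1/(1 + 0.5623) = 0.6401.
Free chlorine required for 2.99 ppm HOCl: 2.99 / 0.6401 = 4.671 ppm.
FC to add: 4.671 − 0.3 = 4.371 mg/L as Cl₂.
Cl₂ equivalent: 4.371 mg/L × 480,000 L = 2098 g.
Product at 90.7% available Cl: 2098 / 0.907 = 2313 g.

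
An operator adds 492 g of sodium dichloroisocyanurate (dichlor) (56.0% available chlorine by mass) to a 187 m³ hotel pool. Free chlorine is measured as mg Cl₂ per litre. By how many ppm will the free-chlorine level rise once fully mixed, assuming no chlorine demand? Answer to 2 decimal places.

Volume: 187 m³ = 187,000 L.
Available chlorine delivered: 492 g × 0.56 = 275.5 g as Cl₂.
Concentration rise: 275.5 g / 187,000 L = 1.473 mg/L = 1.47 ppm.

1.47 ppm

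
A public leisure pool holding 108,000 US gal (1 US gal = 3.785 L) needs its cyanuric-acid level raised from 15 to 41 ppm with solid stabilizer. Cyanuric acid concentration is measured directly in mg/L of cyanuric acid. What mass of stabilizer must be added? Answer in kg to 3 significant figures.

Volume: 108,000 US gal × 3.785 L/gal = 408,780 L.
CYA to add: (41 − 15) = 26 mg/L × 408,780 L = 10,630 g cyanuric acid.

10.6 kg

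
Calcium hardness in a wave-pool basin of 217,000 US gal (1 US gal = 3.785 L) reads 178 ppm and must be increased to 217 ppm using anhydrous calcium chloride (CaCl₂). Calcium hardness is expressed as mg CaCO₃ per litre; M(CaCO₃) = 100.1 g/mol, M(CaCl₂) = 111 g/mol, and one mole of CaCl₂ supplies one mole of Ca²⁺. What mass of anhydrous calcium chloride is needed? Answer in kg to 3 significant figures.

Volume: 217,000 US gal × 3.785 L/gal = 821,345 L.
Hardness to add: (217 − 178) = 39 mg/L as CaCO₃ × 821,345 L = 32,030 g as CaCO₃.
Moles of Ca²⁺ (1 mol Ca²⁺ ≡ 1 mol CaCO₃): 32,030 / 100.1 g/mol = 320 mol.
Mass of CaCl₂: 320 × 111 = 35,520 g.

35.5 kg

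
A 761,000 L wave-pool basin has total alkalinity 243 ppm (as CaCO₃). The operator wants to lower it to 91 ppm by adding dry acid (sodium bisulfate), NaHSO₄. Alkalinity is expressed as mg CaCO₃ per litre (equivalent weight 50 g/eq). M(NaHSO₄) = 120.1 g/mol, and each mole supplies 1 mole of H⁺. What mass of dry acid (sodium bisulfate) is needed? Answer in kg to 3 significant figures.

Alkalinity to neutralize: (243 − 91) = 152 mg/L as CaCO₃ × 761,000 L = 115,700 g as CaCO₃.
Equivalents of H⁺ required: 115,700 ÷ 50 g/eq = 2313 eq = 2313 mol NaHSO₄.
Mass of NaHSO₄: 2313 × 120.1 = 277,800 g.

278 kg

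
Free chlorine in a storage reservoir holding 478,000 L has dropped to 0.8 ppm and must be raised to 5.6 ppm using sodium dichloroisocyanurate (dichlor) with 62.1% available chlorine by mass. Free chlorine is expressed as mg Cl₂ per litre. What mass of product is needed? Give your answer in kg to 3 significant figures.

3.69 kg

Chlorine deficit: 5.6 − 0.8 = 4.8 ppm = 4.8 mg/L as Cl₂.
Cl₂ equivalent needed: 4.8 mg/L × 478,000 L = 2,294,000 mg = 2294 g.
Product at 62.1% available chlorine: 2294 / 0.621 = 3695 g.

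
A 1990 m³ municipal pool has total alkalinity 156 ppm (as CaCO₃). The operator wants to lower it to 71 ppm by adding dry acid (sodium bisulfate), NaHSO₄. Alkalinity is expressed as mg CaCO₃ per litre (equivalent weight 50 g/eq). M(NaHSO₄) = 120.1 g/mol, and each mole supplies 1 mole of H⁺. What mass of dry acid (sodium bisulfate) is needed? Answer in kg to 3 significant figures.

406 kg

Volume: 1990 m³ = 1,990,000 L.
Alkalinity to neutralize: (156 − 71) = 85 mg/L as CaCO₃ × 1,990,000 L = 169,200 g as CaCO₃.
Equivalents of H⁺ required: 169,200 ÷ 50 g/eq = 3383 eq = 3383 mol NaHSO₄.
Mass of NaHSO₄: 3383 × 120.1 = 406,300 g.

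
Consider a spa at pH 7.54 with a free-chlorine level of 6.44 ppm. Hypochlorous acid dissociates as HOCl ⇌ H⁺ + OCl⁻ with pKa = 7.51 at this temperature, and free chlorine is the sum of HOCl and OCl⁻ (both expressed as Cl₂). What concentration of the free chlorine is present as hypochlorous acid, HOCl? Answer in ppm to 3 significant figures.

3.11 ppm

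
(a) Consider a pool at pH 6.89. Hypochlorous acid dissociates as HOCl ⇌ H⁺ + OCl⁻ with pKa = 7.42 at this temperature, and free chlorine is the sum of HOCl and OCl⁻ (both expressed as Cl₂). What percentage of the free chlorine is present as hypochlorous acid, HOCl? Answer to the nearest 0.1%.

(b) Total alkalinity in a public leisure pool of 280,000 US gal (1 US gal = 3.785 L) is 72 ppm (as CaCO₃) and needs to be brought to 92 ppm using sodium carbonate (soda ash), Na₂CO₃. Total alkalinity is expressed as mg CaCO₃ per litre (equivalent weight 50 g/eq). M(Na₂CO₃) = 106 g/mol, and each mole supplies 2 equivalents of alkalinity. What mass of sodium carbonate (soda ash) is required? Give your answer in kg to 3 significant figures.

(a) 77.2%; (b) 22.5 kg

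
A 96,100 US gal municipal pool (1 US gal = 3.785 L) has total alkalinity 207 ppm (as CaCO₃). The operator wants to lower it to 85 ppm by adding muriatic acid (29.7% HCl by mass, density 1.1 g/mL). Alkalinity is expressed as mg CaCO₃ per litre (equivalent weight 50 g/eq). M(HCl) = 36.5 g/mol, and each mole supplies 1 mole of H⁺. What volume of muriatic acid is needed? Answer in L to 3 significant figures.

Volume: 96,100 US gal × 3.785 L/gal = 363,738 L.
Alkalinity to neutralize: (207 − 85) = 122 mg/L as CaCO₃ × 363,738 L = 44,380 g as CaCO₃.
Equivalents of H⁺ required: 44,380 ÷ 50 g/eq = 887.5 eq = 887.5 mol HCl.
Mass of HCl: 887.5 × 36.5 = 32,390 g.
Mass of 29.7% solution: 32,390 / 0.297 = 109,100 g.
Volume: 109,100 g ÷ 1.1 g/mL = 99,160 mL.

99.2 L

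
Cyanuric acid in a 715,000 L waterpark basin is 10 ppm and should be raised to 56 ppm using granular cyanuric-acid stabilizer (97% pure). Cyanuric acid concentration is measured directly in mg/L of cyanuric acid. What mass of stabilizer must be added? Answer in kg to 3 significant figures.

33.9 kg

CYA to add: (56 − 10) = 46 mg/L × 715,000 L = 32,890 g cyanuric acid.
At 97% purity: 32,890 / 0.97 = 33,910 g product.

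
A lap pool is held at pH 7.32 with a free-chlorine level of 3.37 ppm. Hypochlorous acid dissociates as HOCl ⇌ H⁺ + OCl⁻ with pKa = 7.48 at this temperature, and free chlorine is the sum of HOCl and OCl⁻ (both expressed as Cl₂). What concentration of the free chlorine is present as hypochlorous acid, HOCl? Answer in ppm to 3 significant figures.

[OCl⁻]/[HOCl] = 10^(pH − pKa) = 10^(7.32 − 7.48) = 10^-0.16 = 0.6918.
Fraction as HOCl = 1 / (1 + 0.6918) = 0.5911.
HOCl = 0.5911 × 3.37 ppm = 1.992 ppm.

1.99 ppm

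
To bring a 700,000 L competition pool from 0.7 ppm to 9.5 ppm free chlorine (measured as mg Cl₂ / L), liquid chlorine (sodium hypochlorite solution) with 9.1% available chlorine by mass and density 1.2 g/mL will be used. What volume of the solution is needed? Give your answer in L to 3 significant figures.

Chlorine deficit: 9.5 − 0.7 = 8.8 ppm = 8.8 mg/L as Cl₂.
Cl₂ equivalent needed: 8.8 mg/L × 700,000 L = 6,160,000 mg = 6160 g.
Product at 9.1% available chlorine: 6160 / 0.091 = 67,690 g.
Volume at density 1.2 g/mL: 67,690 g ÷ 1.2 g/mL = 56,410 mL.

56.4 L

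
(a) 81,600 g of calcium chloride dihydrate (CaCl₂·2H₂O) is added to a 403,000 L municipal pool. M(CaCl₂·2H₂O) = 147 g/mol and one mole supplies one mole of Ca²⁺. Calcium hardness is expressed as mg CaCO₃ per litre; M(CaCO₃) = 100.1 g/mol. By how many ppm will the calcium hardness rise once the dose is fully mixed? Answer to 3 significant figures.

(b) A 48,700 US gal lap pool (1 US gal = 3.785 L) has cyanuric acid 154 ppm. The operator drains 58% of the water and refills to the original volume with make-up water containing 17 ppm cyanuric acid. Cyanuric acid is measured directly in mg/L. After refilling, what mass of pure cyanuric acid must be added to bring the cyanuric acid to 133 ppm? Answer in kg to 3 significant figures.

(a) 138 ppm; (b) 10.8 kg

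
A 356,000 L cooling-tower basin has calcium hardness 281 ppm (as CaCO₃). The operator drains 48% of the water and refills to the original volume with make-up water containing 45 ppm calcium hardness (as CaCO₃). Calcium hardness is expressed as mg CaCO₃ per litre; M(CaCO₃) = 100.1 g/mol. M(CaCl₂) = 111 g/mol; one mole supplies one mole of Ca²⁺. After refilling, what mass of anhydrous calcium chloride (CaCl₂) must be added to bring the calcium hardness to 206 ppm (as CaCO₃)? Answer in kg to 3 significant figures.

15.1 kg

After draining 48% and refilling: 281 × 0.52 + 45 × 0.48 = 167.72 ppm.
Deficit to target: 206 − 167.72 = 38.28 mg/L.
As CaCO₃: 38.28 mg/L × 356,000 L = 13,630 g; ÷ 100.1 = 136.1 mol Ca²⁺.
Mass: 136.1 × 111 = 15,110 g.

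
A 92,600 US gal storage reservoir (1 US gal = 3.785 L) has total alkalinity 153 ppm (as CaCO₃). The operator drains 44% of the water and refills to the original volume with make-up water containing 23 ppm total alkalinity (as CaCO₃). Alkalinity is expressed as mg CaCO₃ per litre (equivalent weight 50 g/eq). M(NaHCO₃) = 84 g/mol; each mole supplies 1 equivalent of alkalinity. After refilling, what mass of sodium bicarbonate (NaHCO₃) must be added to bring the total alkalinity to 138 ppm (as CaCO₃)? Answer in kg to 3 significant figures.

24.8 kg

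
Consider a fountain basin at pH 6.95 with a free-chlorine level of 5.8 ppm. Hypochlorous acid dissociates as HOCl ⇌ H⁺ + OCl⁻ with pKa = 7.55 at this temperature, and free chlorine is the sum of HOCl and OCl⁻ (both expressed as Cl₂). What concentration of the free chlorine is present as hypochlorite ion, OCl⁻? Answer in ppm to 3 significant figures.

[OCl⁻]/[HOCl] = 10^(pH − pKa) = 10^(6.95 − 7.55) = 10^-0.60 = 0.2512.
Fraction as HOCl = 1 / (1 + 0.2512) = 0.7992.
OCl⁻ = (1 − 0.7992) × 5.8 ppm = 1.164 ppm.

1.16 ppm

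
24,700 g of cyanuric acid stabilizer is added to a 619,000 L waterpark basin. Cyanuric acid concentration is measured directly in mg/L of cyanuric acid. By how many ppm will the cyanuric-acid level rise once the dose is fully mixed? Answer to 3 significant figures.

39.9 ppm

Rise: 24,700 g / 619,000 L × 1000 = 39.9 mg/L.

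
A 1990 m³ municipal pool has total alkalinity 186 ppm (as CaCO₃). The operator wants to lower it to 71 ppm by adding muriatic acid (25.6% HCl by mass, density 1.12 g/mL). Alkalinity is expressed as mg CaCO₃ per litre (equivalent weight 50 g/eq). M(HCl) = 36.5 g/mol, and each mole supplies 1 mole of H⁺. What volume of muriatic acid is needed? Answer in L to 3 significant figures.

583 L

Volume: 1990 m³ = 1,990,000 L.
Alkalinity to neutralize: (186 − 71) = 115 mg/L as CaCO₃ × 1,990,000 L = 228,800 g as CaCO₃.
Equivalents of H⁺ required: 228,800 ÷ 50 g/eq = 4577 eq = 4577 mol HCl.
Mass of HCl: 4577 × 36.5 = 167,100 g.
Mass of 25.6% solution: 167,100 / 0.256 = 652,600 g.
Volume: 652,600 g ÷ 1.12 g/mL = 582,700 mL.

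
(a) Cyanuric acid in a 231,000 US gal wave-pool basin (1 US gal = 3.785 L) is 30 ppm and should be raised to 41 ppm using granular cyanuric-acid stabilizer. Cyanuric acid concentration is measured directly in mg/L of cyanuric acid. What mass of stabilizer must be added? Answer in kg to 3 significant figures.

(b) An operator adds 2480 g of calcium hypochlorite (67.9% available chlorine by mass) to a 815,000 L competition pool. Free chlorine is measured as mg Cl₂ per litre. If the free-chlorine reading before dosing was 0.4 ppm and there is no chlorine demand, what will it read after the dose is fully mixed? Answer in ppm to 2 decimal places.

(a) Volume: 231,000 US gal × 3.785 L/gal = 874,335 L.
(a) CYA to add: (41 − 30) = 11 mg/L × 874,335 L = 9618 g cyanuric acid.

(b) Available chlorine delivered: 2480 g × 0.679 = 1684 g as Cl₂.
(b) Concentration rise: 1684 g / 815,000 L = 2.066 mg/L = 2.07 ppm.
(b) Final FC: 0.4 + 2.07 = 2.47 ppm.

(a) 9.62 kg; (b) 2.47 ppm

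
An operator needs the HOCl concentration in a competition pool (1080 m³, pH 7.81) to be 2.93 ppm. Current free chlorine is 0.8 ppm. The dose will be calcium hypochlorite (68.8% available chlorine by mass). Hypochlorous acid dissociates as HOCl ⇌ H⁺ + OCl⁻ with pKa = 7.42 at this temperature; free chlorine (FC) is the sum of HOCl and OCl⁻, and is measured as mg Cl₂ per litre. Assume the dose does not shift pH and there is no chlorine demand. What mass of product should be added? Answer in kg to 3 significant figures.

14.6 kg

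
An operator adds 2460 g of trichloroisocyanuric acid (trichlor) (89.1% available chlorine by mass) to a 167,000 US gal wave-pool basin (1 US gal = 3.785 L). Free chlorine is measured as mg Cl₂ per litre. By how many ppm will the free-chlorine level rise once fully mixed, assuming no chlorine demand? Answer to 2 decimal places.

Volume: 167,000 US gal × 3.785 L/gal = 632,095 L.
Available chlorine delivered: 2460 g × 0.891 = 2192 g as Cl₂.
Concentration rise: 2192 g / 632,095 L = 3.468 mg/L = 3.47 ppm.

3.47 ppm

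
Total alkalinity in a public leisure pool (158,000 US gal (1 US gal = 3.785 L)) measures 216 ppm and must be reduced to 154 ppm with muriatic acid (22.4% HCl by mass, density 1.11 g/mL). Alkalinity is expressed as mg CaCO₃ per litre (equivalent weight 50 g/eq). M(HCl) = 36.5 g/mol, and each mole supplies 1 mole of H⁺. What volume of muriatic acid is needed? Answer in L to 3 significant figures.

109 L

Volume: 158,000 US gal × 3.785 L/gal = 598,030 L.
Alkalinity to neutralize: (216 − 154) = 62 mg/L as CaCO₃ × 598,030 L = 37,080 g as CaCO₃.
Equivalents of H⁺ required: 37,080 ÷ 50 g/eq = 741.6 eq = 741.6 mol HCl.
Mass of HCl: 741.6 × 36.5 = 27,070 g.
Mass of 22.4% solution: 27,070 / 0.224 = 120,800 g.
Volume: 120,800 g ÷ 1.11 g/mL = 108,900 mL.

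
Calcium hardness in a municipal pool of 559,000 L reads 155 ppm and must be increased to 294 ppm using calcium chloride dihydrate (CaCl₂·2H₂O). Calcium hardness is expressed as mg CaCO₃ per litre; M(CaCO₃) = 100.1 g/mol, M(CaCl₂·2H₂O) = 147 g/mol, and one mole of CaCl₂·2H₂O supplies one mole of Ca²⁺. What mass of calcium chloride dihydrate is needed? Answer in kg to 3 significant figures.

114 kg

Hardness to add: (294 − 155) = 139 mg/L as CaCO₃ × 559,000 L = 77,700 g as CaCO₃.
Moles of Ca²⁺ (1 mol Ca²⁺ ≡ 1 mol CaCO₃): 77,700 / 100.1 g/mol = 776.2 mol.
Mass of CaCl₂·2H₂O: 776.2 × 147 = 114,100 g.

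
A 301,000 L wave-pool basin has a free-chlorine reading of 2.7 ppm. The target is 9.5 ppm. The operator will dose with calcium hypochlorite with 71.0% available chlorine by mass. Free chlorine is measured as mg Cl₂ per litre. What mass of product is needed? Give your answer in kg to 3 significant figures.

2.88 kg

Chlorine deficit: 9.5 − 2.7 = 6.8 ppm = 6.8 mg/L as Cl₂.
Cl₂ equivalent needed: 6.8 mg/L × 301,000 L = 2,047,000 mg = 2047 g.
Product at 71.0% available chlorine: 2047 / 0.71 = 2883 g.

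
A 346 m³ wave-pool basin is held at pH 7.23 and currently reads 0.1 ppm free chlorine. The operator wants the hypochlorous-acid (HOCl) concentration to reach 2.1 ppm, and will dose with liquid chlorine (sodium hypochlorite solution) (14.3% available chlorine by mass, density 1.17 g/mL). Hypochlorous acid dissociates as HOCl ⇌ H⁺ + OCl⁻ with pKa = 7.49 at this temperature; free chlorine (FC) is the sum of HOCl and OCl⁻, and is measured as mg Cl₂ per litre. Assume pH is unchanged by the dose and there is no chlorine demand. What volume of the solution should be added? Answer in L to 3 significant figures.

6.52 L

Volume: 346 m³ = 346,000 L.
[OCl⁻]/[HOCl] = 10^(pH − pKa) = 10^(7.23 − 7.49) = 0.5495; fraction as HOCl = 1/(1 + 0.5495) = 0.6454.
Free chlorine required for 2.1 ppm HOCl: 2.1 / 0.6454 = 3.254 ppm.
FC to add: 3.254 − 0.1 = 3.154 mg/L as Cl₂.
Cl₂ equivalent: 3.154 mg/L × 346,000 L = 1091 g.
Product at 14.3% available Cl: 1091 / 0.143 = 7631 g.
Volume: 7631 g ÷ 1.17 g/mL = 6523 mL.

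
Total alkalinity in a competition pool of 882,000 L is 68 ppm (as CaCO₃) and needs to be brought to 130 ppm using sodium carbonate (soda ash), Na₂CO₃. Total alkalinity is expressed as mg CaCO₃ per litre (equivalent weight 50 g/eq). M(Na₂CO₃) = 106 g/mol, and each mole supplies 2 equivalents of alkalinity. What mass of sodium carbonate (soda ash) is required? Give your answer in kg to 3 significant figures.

58.0 kg

Alkalinity to add: (130 − 68) = 62 mg/L as CaCO₃ × 882,000 L = 54,680 g as CaCO₃.
Equivalents: 54,680 g ÷ 50 g/eq = 1094 eq.
Each mole of Na₂CO₃ supplies 2 eq, so 1094 / 2 = 546.8 mol.
Mass: 546.8 mol × 106 g/mol = 57,970 g.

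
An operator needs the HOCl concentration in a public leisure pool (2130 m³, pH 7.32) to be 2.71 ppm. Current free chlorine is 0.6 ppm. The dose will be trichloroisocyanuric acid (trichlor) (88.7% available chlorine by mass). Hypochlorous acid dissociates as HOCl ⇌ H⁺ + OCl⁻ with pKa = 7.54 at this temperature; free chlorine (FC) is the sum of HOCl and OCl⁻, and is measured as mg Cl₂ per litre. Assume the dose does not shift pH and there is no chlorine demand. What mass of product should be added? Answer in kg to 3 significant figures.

Volume: 2130 m³ = 2,130,000 L.
[OCl⁻]/[HOCl] = 10^(pH − pKa) = 10^(7.32 − 7.54) = 0.6026; fraction as HOCl = 1/(1 + 0.6026) = 0.624.
Free chlorine required for 2.71 ppm HOCl: 2.71 / 0.624 = 4.343 ppm.
FC to add: 4.343 − 0.6 = 3.743 mg/L as Cl₂.
Cl₂ equivalent: 3.743 mg/L × 2,130,000 L = 7972 g.
Product at 88.7% available Cl: 7972 / 0.887 = 8988 g.

8.99 kg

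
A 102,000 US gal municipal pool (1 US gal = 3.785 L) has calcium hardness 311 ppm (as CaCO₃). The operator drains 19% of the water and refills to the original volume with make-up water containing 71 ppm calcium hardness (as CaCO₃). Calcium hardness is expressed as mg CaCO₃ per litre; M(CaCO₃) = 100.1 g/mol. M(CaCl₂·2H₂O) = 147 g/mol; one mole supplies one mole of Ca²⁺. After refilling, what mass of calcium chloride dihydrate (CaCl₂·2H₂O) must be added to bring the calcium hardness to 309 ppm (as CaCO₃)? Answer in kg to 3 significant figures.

Volume: 102,000 US gal × 3.785 L/gal = 386,070 L.
After draining 19% and refilling: 311 × 0.81 + 71 × 0.19 = 265.4 ppm.
Deficit to target: 309 − 265.4 = 43.6 mg/L.
As CaCO₃: 43.6 mg/L × 386,070 L = 16,830 g; ÷ 100.1 = 168.2 mol Ca²⁺.
Mass: 168.2 × 147 = 24,720 g.

24.7 kg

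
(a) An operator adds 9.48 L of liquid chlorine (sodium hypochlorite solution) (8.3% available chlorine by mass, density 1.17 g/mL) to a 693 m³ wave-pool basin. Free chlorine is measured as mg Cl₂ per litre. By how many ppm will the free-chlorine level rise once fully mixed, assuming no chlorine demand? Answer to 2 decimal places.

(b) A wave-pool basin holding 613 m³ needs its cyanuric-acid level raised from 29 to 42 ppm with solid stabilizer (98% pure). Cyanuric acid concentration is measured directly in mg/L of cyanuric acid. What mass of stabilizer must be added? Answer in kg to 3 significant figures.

(a) Volume: 693 m³ = 693,000 L.
(a) Mass of solution: 9.48 L × 1000 mL/L × 1.17 g/mL = 11,090 g.
(a) Available chlorine delivered: 11,090 g × 0.083 = 920.6 g as Cl₂.
(a) Concentration rise: 920.6 g / 693,000 L = 1.328 mg/L = 1.33 ppm.

(b) Volume: 613 m³ = 613,000 L.
(b) CYA to add: (42 − 29) = 13 mg/L × 613,000 L = 7969 g cyanuric acid.
(b) At 98% purity: 7969 / 0.98 = 8132 g product.

(a) 1.33 ppm; (b) 8.13 kg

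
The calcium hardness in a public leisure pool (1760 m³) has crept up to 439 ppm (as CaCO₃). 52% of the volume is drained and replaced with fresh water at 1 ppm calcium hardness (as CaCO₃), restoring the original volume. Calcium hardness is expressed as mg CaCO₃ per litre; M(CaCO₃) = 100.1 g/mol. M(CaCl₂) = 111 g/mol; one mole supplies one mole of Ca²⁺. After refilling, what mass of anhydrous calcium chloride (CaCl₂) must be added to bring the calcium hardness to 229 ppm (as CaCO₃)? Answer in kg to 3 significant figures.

Volume: 1760 m³ = 1,760,000 L.
After draining 52% and refilling: 439 × 0.48 + 1 × 0.52 = 211.24 ppm.
Deficit to target: 229 − 211.24 = 17.76 mg/L.
As CaCO₃: 17.76 mg/L × 1,760,000 L = 31,260 g; ÷ 100.1 = 312.3 mol Ca²⁺.
Mass: 312.3 × 111 = 34,660 g.

34.7 kg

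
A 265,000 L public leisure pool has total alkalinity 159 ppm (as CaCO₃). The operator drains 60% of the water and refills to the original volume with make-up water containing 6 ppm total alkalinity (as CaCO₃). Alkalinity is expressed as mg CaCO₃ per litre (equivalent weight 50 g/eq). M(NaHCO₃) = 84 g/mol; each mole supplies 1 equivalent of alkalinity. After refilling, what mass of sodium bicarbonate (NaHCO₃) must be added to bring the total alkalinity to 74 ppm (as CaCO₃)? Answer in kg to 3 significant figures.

3.03 kg

After draining 60% and refilling: 159 × 0.40 + 6 × 0.60 = 67.2 ppm.
Deficit to target: 74 − 67.2 = 6.8 mg/L.
As CaCO₃: 6.8 mg/L × 265,000 L = 1802 g; ÷ 50 g/eq ÷ 1 = 36.04 mol NaHCO₃.
Mass: 36.04 × 84 = 3027 g.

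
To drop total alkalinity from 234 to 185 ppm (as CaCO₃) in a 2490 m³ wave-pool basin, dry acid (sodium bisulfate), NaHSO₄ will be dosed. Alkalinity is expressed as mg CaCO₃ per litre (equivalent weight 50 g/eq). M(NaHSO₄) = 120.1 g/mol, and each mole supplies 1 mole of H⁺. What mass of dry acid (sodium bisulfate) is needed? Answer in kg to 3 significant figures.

293 kg

Volume: 2490 m³ = 2,490,000 L.
Alkalinity to neutralize: (234 − 185) = 49 mg/L as CaCO₃ × 2,490,000 L = 122,000 g as CaCO₃.
Equivalents of H⁺ required: 122,000 ÷ 50 g/eq = 2440 eq = 2440 mol NaHSO₄.
Mass of NaHSO₄: 2440 × 120.1 = 293,100 g.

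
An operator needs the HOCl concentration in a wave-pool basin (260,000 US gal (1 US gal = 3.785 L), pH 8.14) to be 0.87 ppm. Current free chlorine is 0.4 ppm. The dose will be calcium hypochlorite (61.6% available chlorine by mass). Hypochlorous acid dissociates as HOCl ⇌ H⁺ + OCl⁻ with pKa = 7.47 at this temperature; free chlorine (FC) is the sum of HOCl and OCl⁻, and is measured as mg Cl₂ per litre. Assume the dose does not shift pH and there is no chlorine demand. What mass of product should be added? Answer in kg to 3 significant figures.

7.25 kg

Volume: 260,000 US gal × 3.785 L/gal = 984,100 L.
[OCl⁻]/[HOCl] = 10^(pH − pKa) = 10^(8.14 − 7.47) = 4.677; fraction as HOCl = 1/(1 + 4.677) = 0.1761.
Free chlorine required for 0.87 ppm HOCl: 0.87 / 0.1761 = 4.939 ppm.
FC to add: 4.939 − 0.4 = 4.539 mg/L as Cl₂.
Cl₂ equivalent: 4.539 mg/L × 984,100 L = 4467 g.
Product at 61.6% available Cl: 4467 / 0.616 = 7252 g.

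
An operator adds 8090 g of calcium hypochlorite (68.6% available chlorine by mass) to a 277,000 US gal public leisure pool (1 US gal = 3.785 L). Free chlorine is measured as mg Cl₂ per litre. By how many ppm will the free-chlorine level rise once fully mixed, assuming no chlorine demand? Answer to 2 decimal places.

5.29 ppm

Volume: 277,000 US gal × 3.785 L/gal = 1,048,445 L.
Available chlorine delivered: 8090 g × 0.686 = 5550 g as Cl₂.
Concentration rise: 5550 g / 1,048,445 L = 5.293 mg/L = 5.29 ppm.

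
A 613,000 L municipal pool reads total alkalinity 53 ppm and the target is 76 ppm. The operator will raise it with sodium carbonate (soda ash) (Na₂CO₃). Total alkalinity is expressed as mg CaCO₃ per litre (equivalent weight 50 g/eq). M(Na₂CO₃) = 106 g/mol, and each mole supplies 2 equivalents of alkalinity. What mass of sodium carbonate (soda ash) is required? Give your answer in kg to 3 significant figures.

14.9 kg

Alkalinity to add: (76 − 53) = 23 mg/L as CaCO₃ × 613,000 L = 14,100 g as CaCO₃.
Equivalents: 14,100 g ÷ 50 g/eq = 282 eq.
Each mole of Na₂CO₃ supplies 2 eq, so 282 / 2 = 141 mol.
Mass: 141 mol × 106 g/mol = 14,940 g.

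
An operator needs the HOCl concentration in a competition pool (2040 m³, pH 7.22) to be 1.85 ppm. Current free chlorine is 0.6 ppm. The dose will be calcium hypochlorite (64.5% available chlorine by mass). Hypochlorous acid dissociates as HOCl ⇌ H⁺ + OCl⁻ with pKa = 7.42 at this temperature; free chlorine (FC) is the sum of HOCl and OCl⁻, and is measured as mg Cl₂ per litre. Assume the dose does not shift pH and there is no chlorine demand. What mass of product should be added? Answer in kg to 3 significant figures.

Volume: 2040 m³ = 2,040,000 L.
[OCl⁻]/[HOCl] = 10^(pH − pKa) = 10^(7.22 − 7.42) = 0.631; fraction as HOCl = 1/(1 + 0.631) = 0.6131.
Free chlorine required for 1.85 ppm HOCl: 1.85 / 0.6131 = 3.017 ppm.
FC to add: 3.017 − 0.6 = 2.417 mg/L as Cl₂.
Cl₂ equivalent: 2.417 mg/L × 2,040,000 L = 4931 g.
Product at 64.5% available Cl: 4931 / 0.645 = 7645 g.

7.65 kg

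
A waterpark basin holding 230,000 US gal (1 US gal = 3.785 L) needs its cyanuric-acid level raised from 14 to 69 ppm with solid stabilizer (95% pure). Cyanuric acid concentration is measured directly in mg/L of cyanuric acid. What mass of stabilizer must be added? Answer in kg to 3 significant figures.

Volume: 230,000 US gal × 3.785 L/gal = 870,550 L.
CYA to add: (69 − 14) = 55 mg/L × 870,550 L = 47,880 g cyanuric acid.
At 95% purity: 47,880 / 0.95 = 50,400 g product.

50.4 kg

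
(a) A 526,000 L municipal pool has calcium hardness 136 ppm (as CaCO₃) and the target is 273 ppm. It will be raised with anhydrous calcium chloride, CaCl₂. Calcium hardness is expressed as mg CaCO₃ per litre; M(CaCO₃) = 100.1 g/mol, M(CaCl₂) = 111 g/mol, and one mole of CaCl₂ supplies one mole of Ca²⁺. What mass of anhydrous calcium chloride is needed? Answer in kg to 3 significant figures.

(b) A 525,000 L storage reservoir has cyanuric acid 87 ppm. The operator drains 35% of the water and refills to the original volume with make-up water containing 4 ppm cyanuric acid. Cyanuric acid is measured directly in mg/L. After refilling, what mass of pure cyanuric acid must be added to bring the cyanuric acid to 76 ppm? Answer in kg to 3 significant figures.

(a) Hardness to add: (273 − 136) = 137 mg/L as CaCO₃ × 526,000 L = 72,060 g as CaCO₃.
(a) Moles of Ca²⁺ (1 mol Ca²⁺ ≡ 1 mol CaCO₃): 72,060 / 100.1 g/mol = 719.9 mol.
(a) Mass of CaCl₂: 719.9 × 111 = 79,910 g.

(b) After draining 35% and refilling: 87 × 0.65 + 4 × 0.35 = 57.95 ppm.
(b) Deficit to target: 76 − 57.95 = 18.05 mg/L.
(b) Mass: 18.05 mg/L × 525,000 L = 9476 g cyanuric acid.

(a) 79.9 kg; (b) 9.48 kg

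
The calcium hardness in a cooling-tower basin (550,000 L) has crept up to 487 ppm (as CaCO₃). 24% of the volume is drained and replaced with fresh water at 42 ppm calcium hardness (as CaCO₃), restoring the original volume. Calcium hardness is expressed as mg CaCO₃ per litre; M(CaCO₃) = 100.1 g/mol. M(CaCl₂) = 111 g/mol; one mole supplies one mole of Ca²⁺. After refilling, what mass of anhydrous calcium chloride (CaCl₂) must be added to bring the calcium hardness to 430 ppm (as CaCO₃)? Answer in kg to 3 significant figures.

30.4 kg

After draining 24% and refilling: 487 × 0.76 + 42 × 0.24 = 380.2 ppm.
Deficit to target: 430 − 380.2 = 49.8 mg/L.
As CaCO₃: 49.8 mg/L × 550,000 L = 27,390 g; ÷ 100.1 = 273.6 mol Ca²⁺.
Mass: 273.6 × 111 = 30,370 g.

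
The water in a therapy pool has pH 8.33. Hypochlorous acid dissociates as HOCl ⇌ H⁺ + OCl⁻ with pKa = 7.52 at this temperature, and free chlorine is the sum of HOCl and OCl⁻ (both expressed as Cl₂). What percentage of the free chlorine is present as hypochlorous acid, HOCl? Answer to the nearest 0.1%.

13.4%

[OCl⁻]/[HOCl] = 10^(pH − pKa) = 10^(8.33 − 7.52) = 10^0.81 = 6.457.
Fraction as HOCl = 1 / (1 + 6.457) = 0.1341.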